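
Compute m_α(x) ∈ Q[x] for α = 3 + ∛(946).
m_α(x) = x^3 - 9x^2 + 27x - 973

Set β = α - 3 = ∛(946), so β^3 = 946. Then (α - 3)^3 - 946 = 0, i.e. α is a root of g(x) = (x - 3)^3 - 946 = x^3 - 9x^2 + 27x - 973. Since g(x) = h(x - 3) where h(x) = x^3 - 946, and h is irreducible over Q (because 946 is not a perfect cube, so h has no rational root, and a monic cubic with no rational root is irreducible), g is also irreducible (irreducibility is preserved under the substitution x → x - 3). Hence m_α(x) = x^3 - 9x^2 + 27x - 973.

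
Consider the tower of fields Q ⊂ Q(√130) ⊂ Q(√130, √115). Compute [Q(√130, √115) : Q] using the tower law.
[Q(√130, √115) : Q] = 4

[Q(√130):Q] = 2 (min poly x^2 - 130, irreducible since 130 is squarefree > 1). For the top step, suppose √115 ∈ Q(√130), say √115 = c + d√130 with c, d ∈ Q. Squaring: 115 = c^2 + 130d^2 + 2cd√130. Since √130 ∉ Q this forces 2cd = 0. If d = 0 then √115 = c ∈ Q, contradicting 115 squarefree > 1. If c = 0 then 115 = 130d^2, so 130·115 = (130d)^2 is a perfect square in Q — but 130·115 = 14950 is not a perfect square (since 130 and 115 are distinct squarefree integers). Contradiction. Hence √115 ∉ Q(√130), so x^2 - 115 stays irreducible over Q(√130) and [Q(√130, √115) : Q(√130)] = 2. By the tower law, [Q(√130, √115) : Q] = 2 · 2 = 4.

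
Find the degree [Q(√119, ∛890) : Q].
[Q(√119, ∛890) : Q] = 6

Let L = Q(√119, ∛890). Since Q(√119) ⊂ L and [Q(√119):Q] = 2, the tower law gives 2 | [L:Q]. Likewise Q(∛890) ⊂ L with [Q(∛890):Q] = 3 (because 890 is not a perfect cube), so 3 | [L:Q]. As gcd(2,3) = 1, [L:Q] is divisible by 6. Conversely L is generated over Q by √119 and ∛890, so [L:Q] ≤ 2·3 = 6. Therefore [Q(√119, ∛890) : Q] = 6.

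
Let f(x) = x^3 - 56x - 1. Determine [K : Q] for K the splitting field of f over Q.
[K : Q] = 6

By the rational root test, any rational root of the monic integer polynomial f(x) = x^3 - 56x - 1 must be an integer dividing the constant term -1, i.e. one of ±{1}. Evaluating: f(1) = -56, f(-1) = 54; none is 0, so f has no rational root and is therefore irreducible over Q (a cubic with no linear factor over a field is irreducible). For an irreducible cubic, the Galois group is A_3 or S_3 according as the discriminant disc(f) = -4a^3 - 27b^2 = -4·(-56)^3 - 27·(-1)^2 = 702437 is or is not a square in Q. Here disc(f) = 702437 is not a perfect square in Q, so the Galois group of f over Q is not contained in A_3 and must be all of S_3. The splitting field has degree |S_3| = 6 over Q, so [K : Q] = 6.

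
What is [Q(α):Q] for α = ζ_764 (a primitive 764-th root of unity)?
[Q(α):Q] = 380

The minimal polynomial of ζ_764 over Q is the 764-th cyclotomic polynomial Φ_764(x), which is irreducible over Q and has degree φ(764) = 380. Hence [Q(α):Q] = φ(764) = 380.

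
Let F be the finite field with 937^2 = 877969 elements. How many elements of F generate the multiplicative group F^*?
There are φ(877968) = 228096 primitive elements

F_q^* is cyclic of order q - 1 = 877968. A cyclic group of order m has exactly φ(m) generators. Here m = 877968 = 2^4 · 3^2 · 7 · 13 · 67, so the number of primitive elements is φ(877968) = 228096.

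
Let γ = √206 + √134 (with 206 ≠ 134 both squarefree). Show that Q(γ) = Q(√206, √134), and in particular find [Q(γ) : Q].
[Q(γ) : Q] = 4 (equivalently, Q(γ) = Q(√206, √134))

Obviously Q(γ) ⊆ Q(√206, √134), and [Q(√206, √134):Q] = 4 (since 206, 134 are distinct squarefree integers > 1 with 27604 not a perfect square). To show equality we compute the minimal polynomial of γ. From γ = √206 + √134: γ^2 = 206 + 2√(27604) + 134 = 340 + 2√(27604), so γ^2 - 340 = 2√(27604); squaring, (γ^2 - 340)^2 = 4·27604, i.e. γ^4 - 680γ^2 + 115600 - 110416 = 0, i.e. γ^4 - 680γ^2 + 5184 = 0. So γ is a root of x^4 - 680x^2 + 5184. This polynomial is irreducible over Q: it has no rational root (each ±√206 ± √134 is irrational), and any factorization into two quadratics over Q would force √(27604) ∈ Q (pairing opposite roots) or √206, √134 ∈ Q (other pairings), all impossible. Hence [Q(γ):Q] = 4 = [Q(√206, √134):Q], so Q(γ) = Q(√206, √134).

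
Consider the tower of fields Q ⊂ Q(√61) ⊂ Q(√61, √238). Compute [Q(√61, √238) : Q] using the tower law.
[Q(√61, √238) : Q] = 4

[Q(√61):Q] = 2 (min poly x^2 - 61, irreducible since 61 is squarefree > 1). For the top step, suppose √238 ∈ Q(√61), say √238 = c + d√61 with c, d ∈ Q. Squaring: 238 = c^2 + 61d^2 + 2cd√61. Since √61 ∉ Q this forces 2cd = 0. If d = 0 then √238 = c ∈ Q, contradicting 238 squarefree > 1. If c = 0 then 238 = 61d^2, so 61·238 = (61d)^2 is a perfect square in Q — but 61·238 = 14518 is not a perfect square (since 61 and 238 are distinct squarefree integers). Contradiction. Hence √238 ∉ Q(√61), so x^2 - 238 stays irreducible over Q(√61) and [Q(√61, √238) : Q(√61)] = 2. By the tower law, [Q(√61, √238) : Q] = 2 · 2 = 4.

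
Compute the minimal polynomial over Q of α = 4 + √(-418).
m_α(x) = x^2 - 8x + 434

From α - 4 = √(-418), squaring gives (α - 4)^2 = -418, i.e. α^2 - 8α + 16 = -418, so α^2 - 8α + 434 = 0. The discriminant of x^2 - 8x + 434 is (-8)^2 - 4·(434) = 64 - 1736 = -1672, and 4·(-418) is not a perfect square in Q since -418 is squarefree and ≠ 1. Hence x^2 - 8x + 434 is irreducible over Q and is the minimal polynomial of α.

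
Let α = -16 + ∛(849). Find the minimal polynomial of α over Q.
m_α(x) = x^3 + 48x^2 + 768x + 3247

Set β = α + 16 = ∛(849), so β^3 = 849. Then (α + 16)^3 - 849 = 0, i.e. α is a root of g(x) = (x + 16)^3 - 849 = x^3 + 48x^2 + 768x + 3247. Since g(x) = h(x + 16) where h(x) = x^3 - 849, and h is irreducible over Q (because 849 is not a perfect cube, so h has no rational root, and a monic cubic with no rational root is irreducible), g is also irreducible (irreducibility is preserved under the substitution x → x + 16). Hence m_α(x) = x^3 + 48x^2 + 768x + 3247.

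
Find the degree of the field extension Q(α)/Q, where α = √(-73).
[Q(α):Q] = 2

[Q(α):Q] equals the degree of the minimal polynomial of α. Here α^2 = -73 and x^2 + 73 is irreducible (d = -73 is squarefree, ≠ 1, hence not a square), so deg(m_α) = 2. Thus [Q(α):Q] = 2.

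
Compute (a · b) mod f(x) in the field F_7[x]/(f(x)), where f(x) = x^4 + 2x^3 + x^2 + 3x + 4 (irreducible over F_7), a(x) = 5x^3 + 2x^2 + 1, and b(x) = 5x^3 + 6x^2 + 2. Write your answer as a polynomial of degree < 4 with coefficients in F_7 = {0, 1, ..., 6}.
a · b ≡ 6x^3 + 3x^2 + 5x + 2 (mod f(x))

Multiply in F_7[x]: a(x)·b(x) = (5x^3 + 2x^2 + 1)·(5x^3 + 6x^2 + 2) = 4x^6 + 5x^5 + 5x^4 + x^3 + 3x^2 + 2. This has degree ≥ 4, so divide by f(x) over F_7: 4x^6 + 5x^5 + 5x^4 + x^3 + 3x^2 + 2 = (4x^2 + 4x)·(x^4 + 2x^3 + x^2 + 3x + 4) + (6x^3 + 3x^2 + 5x + 2). Hence a·b ≡ 6x^3 + 3x^2 + 5x + 2 (mod f). (F_7[x]/(f) is a field with 7^4 = 2401 elements since f is irreducible of degree 4.)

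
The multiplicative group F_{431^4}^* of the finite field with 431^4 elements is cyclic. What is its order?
|F_{431^4}^*| = 34507149120

F_{431^4} has 431^4 = 34507149121 elements; its multiplicative group consists of all nonzero elements, so |F_{431^4}^*| = 34507149121 - 1 = 34507149120. (It is cyclic since any finite subgroup of the multiplicative group of a field is cyclic.)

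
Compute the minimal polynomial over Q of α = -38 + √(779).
m_α(x) = x^2 + 76x + 665

From α + 38 = √(779), squaring gives (α + 38)^2 = 779, i.e. α^2 + 76α + 1444 = 779, so α^2 + 76α + 665 = 0. The discriminant of x^2 + 76x + 665 is (76)^2 - 4·(665) = 5776 - 2660 = 3116, and 4·(779) is not a perfect square in Q since 779 is squarefree and ≠ 1. Hence x^2 + 76x + 665 is irreducible over Q and is the minimal polynomial of α.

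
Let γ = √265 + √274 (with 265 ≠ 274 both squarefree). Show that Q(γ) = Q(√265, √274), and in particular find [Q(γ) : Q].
[Q(γ) : Q] = 4 (equivalently, Q(γ) = Q(√265, √274))

Obviously Q(γ) ⊆ Q(√265, √274), and [Q(√265, √274):Q] = 4 (since 265, 274 are distinct squarefree integers > 1 with 72610 not a perfect square). To show equality we compute the minimal polynomial of γ. From γ = √265 + √274: γ^2 = 265 + 2√(72610) + 274 = 539 + 2√(72610), so γ^2 - 539 = 2√(72610); squaring, (γ^2 - 539)^2 = 4·72610, i.e. γ^4 - 1078γ^2 + 290521 - 290440 = 0, i.e. γ^4 - 1078γ^2 + 81 = 0. So γ is a root of x^4 - 1078x^2 + 81. This polynomial is irreducible over Q: it has no rational root (each ±√265 ± √274 is irrational), and any factorization into two quadratics over Q would force √(72610) ∈ Q (pairing opposite roots) or √265, √274 ∈ Q (other pairings), all impossible. Hence [Q(γ):Q] = 4 = [Q(√265, √274):Q], so Q(γ) = Q(√265, √274).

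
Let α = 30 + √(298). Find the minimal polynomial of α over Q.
m_α(x) = x^2 - 60x + 602

From α - 30 = √(298), squaring gives (α - 30)^2 = 298, i.e. α^2 - 60α + 900 = 298, so α^2 - 60α + 602 = 0. The discriminant of x^2 - 60x + 602 is (-60)^2 - 4·(602) = 3600 - 2408 = 1192, and 4·(298) is not a perfect square in Q since 298 is squarefree and ≠ 1. Hence x^2 - 60x + 602 is irreducible over Q and is the minimal polynomial of α.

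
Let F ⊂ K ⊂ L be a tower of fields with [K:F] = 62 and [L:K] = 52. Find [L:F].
[L:F] = 3224

The tower law says that for any tower of field extensions F ⊂ K ⊂ L with finite degrees, [L:F] = [L:K] · [K:F]. Here this gives [L:F] = 52 · 62 = 3224.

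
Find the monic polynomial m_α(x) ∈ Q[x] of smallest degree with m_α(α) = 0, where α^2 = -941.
m_α(x) = x^2 + 941

α satisfies α^2 + 941 = 0, so x^2 + 941 annihilates α. Since d = -941 is squarefree and ≠ 1, it is not a perfect square in Q, so x^2 + 941 has no rational root and is therefore irreducible over Q (a degree-2 polynomial over a field is irreducible iff it has no root). Hence m_α(x) = x^2 + 941.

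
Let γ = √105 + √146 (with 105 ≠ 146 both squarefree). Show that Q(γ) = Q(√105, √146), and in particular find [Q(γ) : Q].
[Q(γ) : Q] = 4 (equivalently, Q(γ) = Q(√105, √146))

Obviously Q(γ) ⊆ Q(√105, √146), and [Q(√105, √146):Q] = 4 (since 105, 146 are distinct squarefree integers > 1 with 15330 not a perfect square). To show equality we compute the minimal polynomial of γ. From γ = √105 + √146: γ^2 = 105 + 2√(15330) + 146 = 251 + 2√(15330), so γ^2 - 251 = 2√(15330); squaring, (γ^2 - 251)^2 = 4·15330, i.e. γ^4 - 502γ^2 + 63001 - 61320 = 0, i.e. γ^4 - 502γ^2 + 1681 = 0. So γ is a root of x^4 - 502x^2 + 1681. This polynomial is irreducible over Q: it has no rational root (each ±√105 ± √146 is irrational), and any factorization into two quadratics over Q would force √(15330) ∈ Q (pairing opposite roots) or √105, √146 ∈ Q (other pairings), all impossible. Hence [Q(γ):Q] = 4 = [Q(√105, √146):Q], so Q(γ) = Q(√105, √146).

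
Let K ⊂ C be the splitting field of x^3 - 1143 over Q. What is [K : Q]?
[K : Q] = 6

The roots of x^3 - 1143 are ∛1143, ω∛1143, ω^2∛1143 where ω = e^(2πi/3) is a primitive cube root of unity, so K = Q(∛1143, ω). Now [Q(∛1143):Q] = 3 (since 1143 is not a perfect cube, x^3 - 1143 is irreducible) and [Q(ω):Q] = 2. Both 2 and 3 divide [K:Q], and [K:Q] ≤ 3·2 = 6, so [K:Q] = 6. (Equivalently: Q(∛1143) ⊂ R but ω ∉ R, so [K : Q(∛1143)] = 2.)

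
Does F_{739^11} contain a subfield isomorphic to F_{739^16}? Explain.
No: F_{739^16} is not a subfield of F_{739^11}

F_{p^m} embeds in F_{p^n} iff m | n. Here 16 ∤ 11 (since 11 = 0·16 + 11 with remainder 11 ≠ 0), so F_{739^16} is not a subfield of F_{739^11}. Equivalently: if it were, the tower law would give 16 = [F_{739^16}:F_739] dividing [F_{739^11}:F_739] = 11, contradiction.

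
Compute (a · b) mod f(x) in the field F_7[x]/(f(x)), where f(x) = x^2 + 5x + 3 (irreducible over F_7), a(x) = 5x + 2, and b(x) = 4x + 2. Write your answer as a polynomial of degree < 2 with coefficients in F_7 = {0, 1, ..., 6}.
a · b ≡ 2x (mod f(x))

Multiply in F_7[x]: a(x)·b(x) = (5x + 2)·(4x + 2) = 6x^2 + 4x + 4. This has degree ≥ 2, so divide by f(x) over F_7: 6x^2 + 4x + 4 = (6)·(x^2 + 5x + 3) + (2x). Hence a·b ≡ 2x (mod f). (F_7[x]/(f) is a field with 7^2 = 49 elements since f is irreducible of degree 2.)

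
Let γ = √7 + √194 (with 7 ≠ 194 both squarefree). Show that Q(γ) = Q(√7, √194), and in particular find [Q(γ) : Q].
[Q(γ) : Q] = 4 (equivalently, Q(γ) = Q(√7, √194))

Obviously Q(γ) ⊆ Q(√7, √194), and [Q(√7, √194):Q] = 4 (since 7, 194 are distinct squarefree integers > 1 with 1358 not a perfect square). To show equality we compute the minimal polynomial of γ. From γ = √7 + √194: γ^2 = 7 + 2√(1358) + 194 = 201 + 2√(1358), so γ^2 - 201 = 2√(1358); squaring, (γ^2 - 201)^2 = 4·1358, i.e. γ^4 - 402γ^2 + 40401 - 5432 = 0, i.e. γ^4 - 402γ^2 + 34969 = 0. So γ is a root of x^4 - 402x^2 + 34969. This polynomial is irreducible over Q: it has no rational root (each ±√7 ± √194 is irrational), and any factorization into two quadratics over Q would force √(1358) ∈ Q (pairing opposite roots) or √7, √194 ∈ Q (other pairings), all impossible. Hence [Q(γ):Q] = 4 = [Q(√7, √194):Q], so Q(γ) = Q(√7, √194).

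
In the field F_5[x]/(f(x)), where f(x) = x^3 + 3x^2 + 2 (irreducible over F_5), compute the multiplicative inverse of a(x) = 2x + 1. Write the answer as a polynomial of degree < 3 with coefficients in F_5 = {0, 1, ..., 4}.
a(x)^(-1) ≡ x^2 (mod f(x))

Since f is irreducible over F_5, F_5[x]/(f) is a field and a(x) ≠ 0 has an inverse. Apply the extended Euclidean algorithm to f(x) and a(x) in F_5[x]: f(x) = (3x^2)·a(x) + (2). The last nonzero remainder is the constant 2 = gcd(f, a) in F_5. Back-substituting through the division chain expresses 2 = s(x)·a(x) + t(x)·f(x) with s(x) ≡ 2x^2 (mod f), so (2x^2)·a(x) ≡ 2 (mod f). Multiplying by 2^(-1) ≡ 3 in F_5 gives a(x)^(-1) ≡ 3·(2x^2) ≡ x^2 (mod f). Check: (2x + 1)·(x^2) = 2x^3 + x^2 ≡ 1 (mod x^3 + 3x^2 + 2).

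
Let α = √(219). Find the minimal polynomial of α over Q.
m_α(x) = x^2 - 219

α satisfies α^2 - 219 = 0, so x^2 - 219 annihilates α. Since d = 219 is squarefree and ≠ 1, it is not a perfect square in Q, so x^2 - 219 has no rational root and is therefore irreducible over Q (a degree-2 polynomial over a field is irreducible iff it has no root). Hence m_α(x) = x^2 - 219.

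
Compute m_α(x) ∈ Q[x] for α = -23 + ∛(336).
m_α(x) = x^3 + 69x^2 + 1587x + 11831

Set β = α + 23 = ∛(336), so β^3 = 336. Then (α + 23)^3 - 336 = 0, i.e. α is a root of g(x) = (x + 23)^3 - 336 = x^3 + 69x^2 + 1587x + 11831. Since g(x) = h(x + 23) where h(x) = x^3 - 336, and h is irreducible over Q (because 336 is not a perfect cube, so h has no rational root, and a monic cubic with no rational root is irreducible), g is also irreducible (irreducibility is preserved under the substitution x → x + 23). Hence m_α(x) = x^3 + 69x^2 + 1587x + 11831.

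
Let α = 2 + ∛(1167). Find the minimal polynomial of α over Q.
m_α(x) = x^3 - 6x^2 + 12x - 1175

Set β = α - 2 = ∛(1167), so β^3 = 1167. Then (α - 2)^3 - 1167 = 0, i.e. α is a root of g(x) = (x - 2)^3 - 1167 = x^3 - 6x^2 + 12x - 1175. Since g(x) = h(x - 2) where h(x) = x^3 - 1167, and h is irreducible over Q (because 1167 is not a perfect cube, so h has no rational root, and a monic cubic with no rational root is irreducible), g is also irreducible (irreducibility is preserved under the substitution x → x - 2). Hence m_α(x) = x^3 - 6x^2 + 12x - 1175.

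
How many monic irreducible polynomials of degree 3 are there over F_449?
There are 30172800 monic irreducible polynomials of degree 3 over F_449

Each element of F_{449^3} that lies in no proper subfield is a root of exactly one monic irreducible of degree 3 over F_449, and each such polynomial has 3 distinct roots in F_{449^3}. By Möbius inversion the count is N_449(3) = (1/3) Σ_{d|3} μ(3/d) · 449^d = (1/3)(μ(3)·449^1 + μ(1)·449^3) = 90518400/3 = 30172800.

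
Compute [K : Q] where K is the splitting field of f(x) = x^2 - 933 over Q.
[K : Q] = 2

f(x) = x^2 - 933 factors as (x - √933)(x + √933). The splitting field is K = Q(√933). Since 933 is squarefree and > 1, it is not a perfect square, so x^2 - 933 is irreducible over Q and [Q(√933) : Q] = 2. Hence [K : Q] = 2.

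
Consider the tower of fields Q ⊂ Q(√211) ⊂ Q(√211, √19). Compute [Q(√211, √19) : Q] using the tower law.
[Q(√211, √19) : Q] = 4

[Q(√211):Q] = 2 (min poly x^2 - 211, irreducible since 211 is squarefree > 1). For the top step, suppose √19 ∈ Q(√211), say √19 = c + d√211 with c, d ∈ Q. Squaring: 19 = c^2 + 211d^2 + 2cd√211. Since √211 ∉ Q this forces 2cd = 0. If d = 0 then √19 = c ∈ Q, contradicting 19 squarefree > 1. If c = 0 then 19 = 211d^2, so 211·19 = (211d)^2 is a perfect square in Q — but 211·19 = 4009 is not a perfect square (since 211 and 19 are distinct squarefree integers). Contradiction. Hence √19 ∉ Q(√211), so x^2 - 19 stays irreducible over Q(√211) and [Q(√211, √19) : Q(√211)] = 2. By the tower law, [Q(√211, √19) : Q] = 2 · 2 = 4.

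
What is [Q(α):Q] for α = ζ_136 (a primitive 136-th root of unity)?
[Q(α):Q] = 64

The minimal polynomial of ζ_136 over Q is the 136-th cyclotomic polynomial Φ_136(x), which is irreducible over Q and has degree φ(136) = 64. Hence [Q(α):Q] = φ(136) = 64.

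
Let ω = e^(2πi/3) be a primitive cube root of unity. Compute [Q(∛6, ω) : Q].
[Q(∛6, ω) : Q] = 6

[Q(∛6):Q] = 3 (min poly x^3 - 6, irreducible since 6 is not a perfect cube). [Q(ω):Q] = 2 (min poly x^2 + x + 1). Since Q(∛6) ⊂ R and ω ∉ R, we have ω ∉ Q(∛6), so x^2 + x + 1 remains irreducible over Q(∛6) and [Q(∛6, ω) : Q(∛6)] = 2. By the tower law, [Q(∛6, ω) : Q] = 3 · 2 = 6. (In fact Q(∛6, ω) is the splitting field of x^3 - 6 over Q.)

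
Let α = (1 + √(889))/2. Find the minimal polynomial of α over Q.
m_α(x) = x^2 - x - 222

From 2α - 1 = √(889), squaring gives (2α - 1)^2 = 889, i.e. 4α^2 - 4α + 1 = 889, so α^2 - α + (1 - 889)/4 = 0. Since 889 ≡ 1 (mod 4), (1 - 889)/4 = -222 ∈ Z. The polynomial x^2 - x - 222 has discriminant 1 - 4·(-222) = 889, which is not a perfect square in Q (d = 889 is squarefree and ≠ 1), so x^2 - x - 222 is irreducible over Q. It is the minimal polynomial of α.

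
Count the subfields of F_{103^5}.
F_{103^5} has 2 subfields

The subfields of F_{p^n} are exactly the fields F_{p^d} for d | n (each is the fixed field of the unique index-d subgroup of Gal(F_{p^n}/F_p) ≅ Z/nZ). The divisors of n = 5 are {1, 5}, giving 2 subfields: F_{103^1}, F_{103^5}.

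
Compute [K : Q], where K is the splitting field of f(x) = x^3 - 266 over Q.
[K : Q] = 6

The roots of x^3 - 266 are ∛266, ω∛266, ω^2∛266 where ω = e^(2πi/3) is a primitive cube root of unity, so K = Q(∛266, ω). Now [Q(∛266):Q] = 3 (since 266 is not a perfect cube, x^3 - 266 is irreducible) and [Q(ω):Q] = 2. Both 2 and 3 divide [K:Q], and [K:Q] ≤ 3·2 = 6, so [K:Q] = 6. (Equivalently: Q(∛266) ⊂ R but ω ∉ R, so [K : Q(∛266)] = 2.)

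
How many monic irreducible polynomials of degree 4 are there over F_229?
There are 687501510 monic irreducible polynomials of degree 4 over F_229

Each element of F_{229^4} that lies in no proper subfield is a root of exactly one monic irreducible of degree 4 over F_229, and each such polynomial has 4 distinct roots in F_{229^4}. By Möbius inversion the count is N_229(4) = (1/4) Σ_{d|4} μ(4/d) · 229^d = (1/4)(μ(4)·229^1 + μ(2)·229^2 + μ(1)·229^4) = 2750006040/4 = 687501510.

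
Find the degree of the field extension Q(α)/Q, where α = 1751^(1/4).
[Q(α):Q] = 4

α is a root of x^4 - 1751. By Eisenstein's criterion at the prime p = 17 (which divides the constant term 1751 but p^2 = 289 does not, since 1751 is squarefree), x^4 - 1751 is irreducible over Q. Hence [Q(α):Q] = 4.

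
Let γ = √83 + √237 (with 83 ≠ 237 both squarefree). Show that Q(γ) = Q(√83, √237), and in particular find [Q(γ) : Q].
[Q(γ) : Q] = 4 (equivalently, Q(γ) = Q(√83, √237))

Obviously Q(γ) ⊆ Q(√83, √237), and [Q(√83, √237):Q] = 4 (since 83, 237 are distinct squarefree integers > 1 with 19671 not a perfect square). To show equality we compute the minimal polynomial of γ. From γ = √83 + √237: γ^2 = 83 + 2√(19671) + 237 = 320 + 2√(19671), so γ^2 - 320 = 2√(19671); squaring, (γ^2 - 320)^2 = 4·19671, i.e. γ^4 - 640γ^2 + 102400 - 78684 = 0, i.e. γ^4 - 640γ^2 + 23716 = 0. So γ is a root of x^4 - 640x^2 + 23716. This polynomial is irreducible over Q: it has no rational root (each ±√83 ± √237 is irrational), and any factorization into two quadratics over Q would force √(19671) ∈ Q (pairing opposite roots) or √83, √237 ∈ Q (other pairings), all impossible. Hence [Q(γ):Q] = 4 = [Q(√83, √237):Q], so Q(γ) = Q(√83, √237).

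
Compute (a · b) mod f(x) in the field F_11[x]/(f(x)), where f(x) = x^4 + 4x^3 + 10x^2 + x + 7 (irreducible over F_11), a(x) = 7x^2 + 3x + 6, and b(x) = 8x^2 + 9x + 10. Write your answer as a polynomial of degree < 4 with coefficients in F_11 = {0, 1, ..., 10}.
a · b ≡ 6x^3 + 3x^2 + 6x + 9 (mod f(x))

Multiply in F_11[x]: a(x)·b(x) = (7x^2 + 3x + 6)·(8x^2 + 9x + 10) = x^4 + 10x^3 + 2x^2 + 7x + 5. This has degree ≥ 4, so divide by f(x) over F_11: x^4 + 10x^3 + 2x^2 + 7x + 5 = (1)·(x^4 + 4x^3 + 10x^2 + x + 7) + (6x^3 + 3x^2 + 6x + 9). Hence a·b ≡ 6x^3 + 3x^2 + 6x + 9 (mod f). (F_11[x]/(f) is a field with 11^4 = 14641 elements since f is irreducible of degree 4.)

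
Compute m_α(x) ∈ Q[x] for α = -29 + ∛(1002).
m_α(x) = x^3 + 87x^2 + 2523x + 23387

Set β = α + 29 = ∛(1002), so β^3 = 1002. Then (α + 29)^3 - 1002 = 0, i.e. α is a root of g(x) = (x + 29)^3 - 1002 = x^3 + 87x^2 + 2523x + 23387. Since g(x) = h(x + 29) where h(x) = x^3 - 1002, and h is irreducible over Q (because 1002 is not a perfect cube, so h has no rational root, and a monic cubic with no rational root is irreducible), g is also irreducible (irreducibility is preserved under the substitution x → x + 29). Hence m_α(x) = x^3 + 87x^2 + 2523x + 23387.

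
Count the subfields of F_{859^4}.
F_{859^4} has 3 subfields

The subfields of F_{p^n} are exactly the fields F_{p^d} for d | n (each is the fixed field of the unique index-d subgroup of Gal(F_{p^n}/F_p) ≅ Z/nZ). The divisors of n = 4 are {1, 2, 4}, giving 3 subfields: F_{859^1}, F_{859^2}, F_{859^4}.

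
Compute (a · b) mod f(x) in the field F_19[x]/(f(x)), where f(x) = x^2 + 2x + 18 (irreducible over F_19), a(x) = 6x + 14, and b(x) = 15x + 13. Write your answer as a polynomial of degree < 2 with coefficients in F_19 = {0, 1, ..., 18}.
a · b ≡ 13x + 6 (mod f(x))

Multiply in F_19[x]: a(x)·b(x) = (6x + 14)·(15x + 13) = 14x^2 + 3x + 11. This has degree ≥ 2, so divide by f(x) over F_19: 14x^2 + 3x + 11 = (14)·(x^2 + 2x + 18) + (13x + 6). Hence a·b ≡ 13x + 6 (mod f). (F_19[x]/(f) is a field with 19^2 = 361 elements since f is irreducible of degree 2.)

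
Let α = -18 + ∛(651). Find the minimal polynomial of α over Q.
m_α(x) = x^3 + 54x^2 + 972x + 5181

Set β = α + 18 = ∛(651), so β^3 = 651. Then (α + 18)^3 - 651 = 0, i.e. α is a root of g(x) = (x + 18)^3 - 651 = x^3 + 54x^2 + 972x + 5181. Since g(x) = h(x + 18) where h(x) = x^3 - 651, and h is irreducible over Q (because 651 is not a perfect cube, so h has no rational root, and a monic cubic with no rational root is irreducible), g is also irreducible (irreducibility is preserved under the substitution x → x + 18). Hence m_α(x) = x^3 + 54x^2 + 972x + 5181.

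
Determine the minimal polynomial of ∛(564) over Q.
m_α(x) = x^3 - 564

α satisfies α^3 = 564, so x^3 - 564 annihilates α. By the rational root test, a rational root p/q (in lowest terms) of x^3 - 564 would satisfy p^3 = 564 q^3, forcing q = 1 and p^3 = 564; but 564 is not a perfect cube, contradiction. A monic cubic over Q with no rational root is irreducible (any nontrivial factorization would include a linear factor). Hence x^3 - 564 is the minimal polynomial of α, and in particular [Q(α):Q] = 3.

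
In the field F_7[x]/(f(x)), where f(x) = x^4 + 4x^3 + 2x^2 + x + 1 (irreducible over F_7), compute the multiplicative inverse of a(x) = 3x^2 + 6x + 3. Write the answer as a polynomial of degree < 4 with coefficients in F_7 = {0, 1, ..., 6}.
a(x)^(-1) ≡ 4x^3 + 3x^2 + 6x (mod f(x))

Since f is irreducible over F_7, F_7[x]/(f) is a field and a(x) ≠ 0 has an inverse. Apply the extended Euclidean algorithm to f(x) and a(x) in F_7[x]: f(x) = (5x^2 + 3x + 6)·a(x) + (5x + 4);  a(x) = (2x + 1)·(5x + 4) + (6). The last nonzero remainder is the constant 6 = gcd(f, a) in F_7. Back-substituting through the division chain expresses 6 = s(x)·a(x) + t(x)·f(x) with s(x) ≡ 3x^3 + 4x^2 + x (mod f), so (3x^3 + 4x^2 + x)·a(x) ≡ 6 (mod f). Multiplying by 6^(-1) ≡ 6 in F_7 gives a(x)^(-1) ≡ 6·(3x^3 + 4x^2 + x) ≡ 4x^3 + 3x^2 + 6x (mod f). Check: (3x^2 + 6x + 3)·(4x^3 + 3x^2 + 6x) = 5x^5 + 5x^4 + 6x^3 + 3x^2 + 4x ≡ 1 (mod x^4 + 4x^3 + 2x^2 + x + 1).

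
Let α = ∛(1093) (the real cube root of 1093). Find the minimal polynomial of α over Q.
m_α(x) = x^3 - 1093

α satisfies α^3 = 1093, so x^3 - 1093 annihilates α. By the rational root test, a rational root p/q (in lowest terms) of x^3 - 1093 would satisfy p^3 = 1093 q^3, forcing q = 1 and p^3 = 1093; but 1093 is not a perfect cube, contradiction. A monic cubic over Q with no rational root is irreducible (any nontrivial factorization would include a linear factor). Hence x^3 - 1093 is the minimal polynomial of α, and in particular [Q(α):Q] = 3.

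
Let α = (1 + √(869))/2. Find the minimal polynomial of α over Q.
m_α(x) = x^2 - x - 217

From 2α - 1 = √(869), squaring gives (2α - 1)^2 = 869, i.e. 4α^2 - 4α + 1 = 869, so α^2 - α + (1 - 869)/4 = 0. Since 869 ≡ 1 (mod 4), (1 - 869)/4 = -217 ∈ Z. The polynomial x^2 - x - 217 has discriminant 1 - 4·(-217) = 869, which is not a perfect square in Q (d = 869 is squarefree and ≠ 1), so x^2 - x - 217 is irreducible over Q. It is the minimal polynomial of α.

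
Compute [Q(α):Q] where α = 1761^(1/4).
[Q(α):Q] = 4

α is a root of x^4 - 1761. By Eisenstein's criterion at the prime p = 3 (which divides the constant term 1761 but p^2 = 9 does not, since 1761 is squarefree), x^4 - 1761 is irreducible over Q. Hence [Q(α):Q] = 4.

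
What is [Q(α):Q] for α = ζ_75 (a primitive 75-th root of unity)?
[Q(α):Q] = 40

The minimal polynomial of ζ_75 over Q is the 75-th cyclotomic polynomial Φ_75(x), which is irreducible over Q and has degree φ(75) = 40. Hence [Q(α):Q] = φ(75) = 40.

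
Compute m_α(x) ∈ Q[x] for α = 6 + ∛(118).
m_α(x) = x^3 - 18x^2 + 108x - 334

Set β = α - 6 = ∛(118), so β^3 = 118. Then (α - 6)^3 - 118 = 0, i.e. α is a root of g(x) = (x - 6)^3 - 118 = x^3 - 18x^2 + 108x - 334. Since g(x) = h(x - 6) where h(x) = x^3 - 118, and h is irreducible over Q (because 118 is not a perfect cube, so h has no rational root, and a monic cubic with no rational root is irreducible), g is also irreducible (irreducibility is preserved under the substitution x → x - 6). Hence m_α(x) = x^3 - 18x^2 + 108x - 334.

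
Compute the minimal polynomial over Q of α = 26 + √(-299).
m_α(x) = x^2 - 52x + 975

From α - 26 = √(-299), squaring gives (α - 26)^2 = -299, i.e. α^2 - 52α + 676 = -299, so α^2 - 52α + 975 = 0. The discriminant of x^2 - 52x + 975 is (-52)^2 - 4·(975) = 2704 - 3900 = -1196, and 4·(-299) is not a perfect square in Q since -299 is squarefree and ≠ 1. Hence x^2 - 52x + 975 is irreducible over Q and is the minimal polynomial of α.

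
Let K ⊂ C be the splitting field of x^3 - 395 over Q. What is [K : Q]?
[K : Q] = 6

The roots of x^3 - 395 are ∛395, ω∛395, ω^2∛395 where ω = e^(2πi/3) is a primitive cube root of unity, so K = Q(∛395, ω). Now [Q(∛395):Q] = 3 (since 395 is not a perfect cube, x^3 - 395 is irreducible) and [Q(ω):Q] = 2. Both 2 and 3 divide [K:Q], and [K:Q] ≤ 3·2 = 6, so [K:Q] = 6. (Equivalently: Q(∛395) ⊂ R but ω ∉ R, so [K : Q(∛395)] = 2.)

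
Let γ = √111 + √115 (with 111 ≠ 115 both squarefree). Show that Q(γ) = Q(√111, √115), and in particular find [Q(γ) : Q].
[Q(γ) : Q] = 4 (equivalently, Q(γ) = Q(√111, √115))

Obviously Q(γ) ⊆ Q(√111, √115), and [Q(√111, √115):Q] = 4 (since 111, 115 are distinct squarefree integers > 1 with 12765 not a perfect square). To show equality we compute the minimal polynomial of γ. From γ = √111 + √115: γ^2 = 111 + 2√(12765) + 115 = 226 + 2√(12765), so γ^2 - 226 = 2√(12765); squaring, (γ^2 - 226)^2 = 4·12765, i.e. γ^4 - 452γ^2 + 51076 - 51060 = 0, i.e. γ^4 - 452γ^2 + 16 = 0. So γ is a root of x^4 - 452x^2 + 16. This polynomial is irreducible over Q: it has no rational root (each ±√111 ± √115 is irrational), and any factorization into two quadratics over Q would force √(12765) ∈ Q (pairing opposite roots) or √111, √115 ∈ Q (other pairings), all impossible. Hence [Q(γ):Q] = 4 = [Q(√111, √115):Q], so Q(γ) = Q(√111, √115).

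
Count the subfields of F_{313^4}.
F_{313^4} has 3 subfields

The subfields of F_{p^n} are exactly the fields F_{p^d} for d | n (each is the fixed field of the unique index-d subgroup of Gal(F_{p^n}/F_p) ≅ Z/nZ). The divisors of n = 4 are {1, 2, 4}, giving 3 subfields: F_{313^1}, F_{313^2}, F_{313^4}.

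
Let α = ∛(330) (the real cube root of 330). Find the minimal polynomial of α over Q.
m_α(x) = x^3 - 330

α satisfies α^3 = 330, so x^3 - 330 annihilates α. By the rational root test, a rational root p/q (in lowest terms) of x^3 - 330 would satisfy p^3 = 330 q^3, forcing q = 1 and p^3 = 330; but 330 is not a perfect cube, contradiction. A monic cubic over Q with no rational root is irreducible (any nontrivial factorization would include a linear factor). Hence x^3 - 330 is the minimal polynomial of α, and in particular [Q(α):Q] = 3.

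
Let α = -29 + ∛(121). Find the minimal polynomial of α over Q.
m_α(x) = x^3 + 87x^2 + 2523x + 24268

Set β = α + 29 = ∛(121), so β^3 = 121. Then (α + 29)^3 - 121 = 0, i.e. α is a root of g(x) = (x + 29)^3 - 121 = x^3 + 87x^2 + 2523x + 24268. Since g(x) = h(x + 29) where h(x) = x^3 - 121, and h is irreducible over Q (because 121 is not a perfect cube, so h has no rational root, and a monic cubic with no rational root is irreducible), g is also irreducible (irreducibility is preserved under the substitution x → x + 29). Hence m_α(x) = x^3 + 87x^2 + 2523x + 24268.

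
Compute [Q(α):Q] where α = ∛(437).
[Q(α):Q] = 3

The minimal polynomial of α is x^3 - 437, irreducible over Q since 437 is not a perfect cube (so x^3 - 437 has no rational root). Hence [Q(α):Q] = deg(m_α) = 3.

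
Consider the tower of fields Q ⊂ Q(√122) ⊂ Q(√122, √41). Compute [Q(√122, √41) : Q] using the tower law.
[Q(√122, √41) : Q] = 4

[Q(√122):Q] = 2 (min poly x^2 - 122, irreducible since 122 is squarefree > 1). For the top step, suppose √41 ∈ Q(√122), say √41 = c + d√122 with c, d ∈ Q. Squaring: 41 = c^2 + 122d^2 + 2cd√122. Since √122 ∉ Q this forces 2cd = 0. If d = 0 then √41 = c ∈ Q, contradicting 41 squarefree > 1. If c = 0 then 41 = 122d^2, so 122·41 = (122d)^2 is a perfect square in Q — but 122·41 = 5002 is not a perfect square (since 122 and 41 are distinct squarefree integers). Contradiction. Hence √41 ∉ Q(√122), so x^2 - 41 stays irreducible over Q(√122) and [Q(√122, √41) : Q(√122)] = 2. By the tower law, [Q(√122, √41) : Q] = 2 · 2 = 4.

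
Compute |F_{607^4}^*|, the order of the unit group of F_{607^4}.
|F_{607^4}^*| = 135754665600

F_{607^4} has 607^4 = 135754665601 elements; its multiplicative group consists of all nonzero elements, so |F_{607^4}^*| = 135754665601 - 1 = 135754665600. (It is cyclic since any finite subgroup of the multiplicative group of a field is cyclic.)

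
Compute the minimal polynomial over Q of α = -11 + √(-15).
m_α(x) = x^2 + 22x + 136

From α + 11 = √(-15), squaring gives (α + 11)^2 = -15, i.e. α^2 + 22α + 121 = -15, so α^2 + 22α + 136 = 0. The discriminant of x^2 + 22x + 136 is (22)^2 - 4·(136) = 484 - 544 = -60, and 4·(-15) is not a perfect square in Q since -15 is squarefree and ≠ 1. Hence x^2 + 22x + 136 is irreducible over Q and is the minimal polynomial of α.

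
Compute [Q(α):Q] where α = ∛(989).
[Q(α):Q] = 3

The minimal polynomial of α is x^3 - 989, irreducible over Q since 989 is not a perfect cube (so x^3 - 989 has no rational root). Hence [Q(α):Q] = deg(m_α) = 3.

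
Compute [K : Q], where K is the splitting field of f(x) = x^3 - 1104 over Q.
[K : Q] = 6

The roots of x^3 - 1104 are ∛1104, ω∛1104, ω^2∛1104 where ω = e^(2πi/3) is a primitive cube root of unity, so K = Q(∛1104, ω). Now [Q(∛1104):Q] = 3 (since 1104 is not a perfect cube, x^3 - 1104 is irreducible) and [Q(ω):Q] = 2. Both 2 and 3 divide [K:Q], and [K:Q] ≤ 3·2 = 6, so [K:Q] = 6. (Equivalently: Q(∛1104) ⊂ R but ω ∉ R, so [K : Q(∛1104)] = 2.)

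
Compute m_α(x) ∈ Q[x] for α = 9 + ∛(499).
m_α(x) = x^3 - 27x^2 + 243x - 1228

Set β = α - 9 = ∛(499), so β^3 = 499. Then (α - 9)^3 - 499 = 0, i.e. α is a root of g(x) = (x - 9)^3 - 499 = x^3 - 27x^2 + 243x - 1228. Since g(x) = h(x - 9) where h(x) = x^3 - 499, and h is irreducible over Q (because 499 is not a perfect cube, so h has no rational root, and a monic cubic with no rational root is irreducible), g is also irreducible (irreducibility is preserved under the substitution x → x - 9). Hence m_α(x) = x^3 - 27x^2 + 243x - 1228.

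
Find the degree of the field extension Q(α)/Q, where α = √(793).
[Q(α):Q] = 2

[Q(α):Q] equals the degree of the minimal polynomial of α. Here α^2 = 793 and x^2 - 793 is irreducible (d = 793 is squarefree, ≠ 1, hence not a square), so deg(m_α) = 2. Thus [Q(α):Q] = 2.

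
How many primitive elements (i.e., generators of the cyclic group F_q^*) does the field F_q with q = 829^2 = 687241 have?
There are φ(687240) = 173184 primitive elements

F_q^* is cyclic of order q - 1 = 687240. A cyclic group of order m has exactly φ(m) generators. Here m = 687240 = 2^3 · 3^2 · 5 · 23 · 83, so the number of primitive elements is φ(687240) = 173184.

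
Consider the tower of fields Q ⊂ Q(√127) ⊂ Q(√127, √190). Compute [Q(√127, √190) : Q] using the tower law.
[Q(√127, √190) : Q] = 4

[Q(√127):Q] = 2 (min poly x^2 - 127, irreducible since 127 is squarefree > 1). For the top step, suppose √190 ∈ Q(√127), say √190 = c + d√127 with c, d ∈ Q. Squaring: 190 = c^2 + 127d^2 + 2cd√127. Since √127 ∉ Q this forces 2cd = 0. If d = 0 then √190 = c ∈ Q, contradicting 190 squarefree > 1. If c = 0 then 190 = 127d^2, so 127·190 = (127d)^2 is a perfect square in Q — but 127·190 = 24130 is not a perfect square (since 127 and 190 are distinct squarefree integers). Contradiction. Hence √190 ∉ Q(√127), so x^2 - 190 stays irreducible over Q(√127) and [Q(√127, √190) : Q(√127)] = 2. By the tower law, [Q(√127, √190) : Q] = 2 · 2 = 4.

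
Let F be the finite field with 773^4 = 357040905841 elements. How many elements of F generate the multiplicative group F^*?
There are φ(357040905840) = 92513304576 primitive elements

F_q^* is cyclic of order q - 1 = 357040905840. A cyclic group of order m has exactly φ(m) generators. Here m = 357040905840 = 2^4 · 3^2 · 5 · 43 · 193 · 59753, so the number of primitive elements is φ(357040905840) = 92513304576.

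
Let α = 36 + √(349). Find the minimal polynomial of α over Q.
m_α(x) = x^2 - 72x + 947

From α - 36 = √(349), squaring gives (α - 36)^2 = 349, i.e. α^2 - 72α + 1296 = 349, so α^2 - 72α + 947 = 0. The discriminant of x^2 - 72x + 947 is (-72)^2 - 4·(947) = 5184 - 3788 = 1396, and 4·(349) is not a perfect square in Q since 349 is squarefree and ≠ 1. Hence x^2 - 72x + 947 is irreducible over Q and is the minimal polynomial of α.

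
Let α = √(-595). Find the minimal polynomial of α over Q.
m_α(x) = x^2 + 595

α satisfies α^2 + 595 = 0, so x^2 + 595 annihilates α. Since d = -595 is squarefree and ≠ 1, it is not a perfect square in Q, so x^2 + 595 has no rational root and is therefore irreducible over Q (a degree-2 polynomial over a field is irreducible iff it has no root). Hence m_α(x) = x^2 + 595.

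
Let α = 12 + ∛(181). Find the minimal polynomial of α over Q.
m_α(x) = x^3 - 36x^2 + 432x - 1909

Set β = α - 12 = ∛(181), so β^3 = 181. Then (α - 12)^3 - 181 = 0, i.e. α is a root of g(x) = (x - 12)^3 - 181 = x^3 - 36x^2 + 432x - 1909. Since g(x) = h(x - 12) where h(x) = x^3 - 181, and h is irreducible over Q (because 181 is not a perfect cube, so h has no rational root, and a monic cubic with no rational root is irreducible), g is also irreducible (irreducibility is preserved under the substitution x → x - 12). Hence m_α(x) = x^3 - 36x^2 + 432x - 1909.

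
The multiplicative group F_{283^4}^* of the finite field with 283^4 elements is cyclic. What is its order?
|F_{283^4}^*| = 6414247920

F_{283^4} has 283^4 = 6414247921 elements; its multiplicative group consists of all nonzero elements, so |F_{283^4}^*| = 6414247921 - 1 = 6414247920. (It is cyclic since any finite subgroup of the multiplicative group of a field is cyclic.)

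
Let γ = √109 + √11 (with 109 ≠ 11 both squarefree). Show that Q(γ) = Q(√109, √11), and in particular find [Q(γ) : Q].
[Q(γ) : Q] = 4 (equivalently, Q(γ) = Q(√109, √11))

Obviously Q(γ) ⊆ Q(√109, √11), and [Q(√109, √11):Q] = 4 (since 109, 11 are distinct squarefree integers > 1 with 1199 not a perfect square). To show equality we compute the minimal polynomial of γ. From γ = √109 + √11: γ^2 = 109 + 2√(1199) + 11 = 120 + 2√(1199), so γ^2 - 120 = 2√(1199); squaring, (γ^2 - 120)^2 = 4·1199, i.e. γ^4 - 240γ^2 + 14400 - 4796 = 0, i.e. γ^4 - 240γ^2 + 9604 = 0. So γ is a root of x^4 - 240x^2 + 9604. This polynomial is irreducible over Q: it has no rational root (each ±√109 ± √11 is irrational), and any factorization into two quadratics over Q would force √(1199) ∈ Q (pairing opposite roots) or √109, √11 ∈ Q (other pairings), all impossible. Hence [Q(γ):Q] = 4 = [Q(√109, √11):Q], so Q(γ) = Q(√109, √11).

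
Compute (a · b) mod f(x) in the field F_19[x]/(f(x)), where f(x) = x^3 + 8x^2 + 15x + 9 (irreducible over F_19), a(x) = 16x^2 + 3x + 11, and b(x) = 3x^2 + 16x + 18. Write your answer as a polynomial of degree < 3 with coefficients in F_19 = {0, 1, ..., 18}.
a · b ≡ 12x^2 + 6x + 15 (mod f(x))

Multiply in F_19[x]: a(x)·b(x) = (16x^2 + 3x + 11)·(3x^2 + 16x + 18) = 10x^4 + 18x^3 + 8x^2 + 2x + 8. This has degree ≥ 3, so divide by f(x) over F_19: 10x^4 + 18x^3 + 8x^2 + 2x + 8 = (10x + 14)·(x^3 + 8x^2 + 15x + 9) + (12x^2 + 6x + 15). Hence a·b ≡ 12x^2 + 6x + 15 (mod f). (F_19[x]/(f) is a field with 19^3 = 6859 elements since f is irreducible of degree 3.)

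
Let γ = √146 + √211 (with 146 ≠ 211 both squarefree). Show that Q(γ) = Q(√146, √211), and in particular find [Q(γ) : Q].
[Q(γ) : Q] = 4 (equivalently, Q(γ) = Q(√146, √211))

Obviously Q(γ) ⊆ Q(√146, √211), and [Q(√146, √211):Q] = 4 (since 146, 211 are distinct squarefree integers > 1 with 30806 not a perfect square). To show equality we compute the minimal polynomial of γ. From γ = √146 + √211: γ^2 = 146 + 2√(30806) + 211 = 357 + 2√(30806), so γ^2 - 357 = 2√(30806); squaring, (γ^2 - 357)^2 = 4·30806, i.e. γ^4 - 714γ^2 + 127449 - 123224 = 0, i.e. γ^4 - 714γ^2 + 4225 = 0. So γ is a root of x^4 - 714x^2 + 4225. This polynomial is irreducible over Q: it has no rational root (each ±√146 ± √211 is irrational), and any factorization into two quadratics over Q would force √(30806) ∈ Q (pairing opposite roots) or √146, √211 ∈ Q (other pairings), all impossible. Hence [Q(γ):Q] = 4 = [Q(√146, √211):Q], so Q(γ) = Q(√146, √211).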